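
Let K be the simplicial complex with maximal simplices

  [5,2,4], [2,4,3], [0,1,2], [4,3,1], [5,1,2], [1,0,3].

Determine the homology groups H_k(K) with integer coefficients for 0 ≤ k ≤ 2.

H_0 ≅ Z,  H_1 ≅ Z,  H_2 = 0.

We work with the vertex ordering 0 < 1 < 2 < 3 < 4 < 5. The simplices of K, each written with vertices in increasing order, are:

  0-simplices (6): [0], [1], [2], [3], [4], [5]
  1-simplices (12): [0,1], [0,2], [0,3], [1,2], [1,3], [1,4], [1,5], [2,3], [2,4], [2,5], [3,4], [4,5]
  2-simplices (6): [0,1,2], [0,1,3], [1,2,5], [1,3,4], [2,3,4], [2,4,5]

giving chain groups C_0 ≅ Z^6, C_1 ≅ Z^12, C_2 ≅ Z^6.

Boundary ∂_1: C_1 → C_0 maps an edge to its endpoints' difference, ∂[p,q] = q − p.
The resulting 6×12 matrix has rank 5, and its Smith normal form has invariant factors (1,1,1,1,1).

Boundary ∂_2: C_2 → C_1 acts by ∂[p,q,r] = [q,r] − [p,r] + [p,q]. For instance
  ∂[1,3,4] = [3,4] − [1,4] + [1,3],
  ∂[2,3,4] = [3,4] − [2,4] + [2,3].
As a 12×6 matrix over Z this has rank 6, with invariant factors (1,1,1,1,1,1).

From H_k ≅ ker(∂_k) / im(∂_{k+1}) we obtain:

  H_0: rank C_0 − rank ∂_1 = 6 − 5 = 1, and the invariant factors of ∂_1 are all 1, so H_0 = Z.
  H_1: rank ker ∂_1 − rank ∂_2 = (12 − 5) − 6 = 1, and the invariant factors of ∂_2 are all 1, so H_1 = Z.
  H_2: rank ker ∂_2 − rank ∂_3 = (6 − 6) − 0 = 0, and there is no ∂_3, so H_2 = 0.

As a check, the Euler characteristic is 6 − 12 + 6 = 0, which agrees with 1 − 1 + 0 = 0.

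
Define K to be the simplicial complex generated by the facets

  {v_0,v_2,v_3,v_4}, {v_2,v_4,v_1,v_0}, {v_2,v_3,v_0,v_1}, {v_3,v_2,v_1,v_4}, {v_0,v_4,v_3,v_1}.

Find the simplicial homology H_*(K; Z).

Take the total order v_0 < v_1 < v_2 < v_3 < v_4 on the vertex set. Then K (dimension 3) consists of the simplices:

  0-simplices (5): [v_0], [v_1], [v_2], [v_3], [v_4]
  1-simplices (10): [v_0,v_1], [v_0,v_2], [v_0,v_3], [v_0,v_4], [v_1,v_2], [v_1,v_3], [v_1,v_4], [v_2,v_3], [v_2,v_4], [v_3,v_4]
  2-simplices (10): [v_0,v_1,v_2], [v_0,v_1,v_3], [v_0,v_1,v_4], [v_0,v_2,v_3], [v_0,v_2,v_4], [v_0,v_3,v_4], [v_1,v_2,v_3], [v_1,v_2,v_4], [v_1,v_3,v_4], [v_2,v_3,v_4]
  3-simplices (5): [v_0,v_1,v_2,v_3], [v_0,v_1,v_2,v_4], [v_0,v_1,v_3,v_4], [v_0,v_2,v_3,v_4], [v_1,v_2,v_3,v_4]

so the chain groups are C_0 ≅ Z^5, C_1 ≅ Z^10, C_2 ≅ Z^10, C_3 ≅ Z^5.

∂_1: C_1 → C_0 sends each edge [p,q] (with p < q) to q − p.
The 5×10 boundary matrix has rank 4 and Smith normal form diag(1,1,1,1).

Boundary ∂_2: C_2 → C_1 maps a triangle to the signed sum of its edges. For instance
  ∂[v_0,v_1,v_3] = [v_1,v_3] − [v_0,v_3] + [v_0,v_1],
  ∂[v_0,v_3,v_4] = [v_3,v_4] − [v_0,v_4] + [v_0,v_3].
The 10×10 boundary matrix has rank 6 and Smith normal form diag(1,1,1,1,1,1).

The boundary map ∂_3: C_3 → C_2 sends each 3-simplex σ to the alternating sum Σ_i (−1)^i (σ with its i-th vertex removed). For instance
  ∂[v_0,v_1,v_2,v_3] = [v_1,v_2,v_3] − [v_0,v_2,v_3] + [v_0,v_1,v_3] − [v_0,v_1,v_2],
  ∂[v_1,v_2,v_3,v_4] = [v_2,v_3,v_4] − [v_1,v_3,v_4] + [v_1,v_2,v_4] − [v_1,v_2,v_3].
As a 10×5 matrix over Z this has rank 4, with invariant factors (1,1,1,1).

Computing H_k = (kernel of ∂_k) / (image of ∂_{k+1}):

  H_0: rank C_0 − rank ∂_1 = 5 − 4 = 1, and the invariant factors of ∂_1 are all 1, so H_0 ≅ Z.
  H_1: rank ker ∂_1 − rank ∂_2 = (10 − 4) − 6 = 0, and the invariant factors of ∂_2 are all 1, so H_1 ≅ 0.
  H_2: rank ker ∂_2 − rank ∂_3 = (10 − 6) − 4 = 0, and the invariant factors of ∂_3 are all 1, so H_2 ≅ 0.
  H_3: rank ker ∂_3 − rank ∂_4 = (5 − 4) − 0 = 1, and there is no ∂_4, so H_3 ≅ Z.

As a check, the Euler characteristic is 5 − 10 + 10 − 5 = 0, which agrees with 1 − 0 + 0 − 1 = 0.
(K is a triangulation of the 3-sphere S^3.)

H_0 ≅ Z,  H_1 = 0,  H_2 = 0,  H_3 ≅ Z.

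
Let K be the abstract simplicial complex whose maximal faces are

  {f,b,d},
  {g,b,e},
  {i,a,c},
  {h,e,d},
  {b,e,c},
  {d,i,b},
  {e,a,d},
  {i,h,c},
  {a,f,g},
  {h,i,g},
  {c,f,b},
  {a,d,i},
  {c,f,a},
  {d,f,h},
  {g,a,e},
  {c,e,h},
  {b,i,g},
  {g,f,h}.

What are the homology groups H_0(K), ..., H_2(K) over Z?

Order the vertices as a < b < c < d < e < f < g < h < i. Listing each simplex with vertices in this order, K has dimension 2 with simplices:

  0-simplices (9): a, b, c, d, e, f, g, h, i
  1-simplices (27): ac, ad, ae, af, ag, ai, bc, bd, be, bf, bg, bi, ce, cf, ch, ci, de, df, dh, di, eg, eh, fg, fh, gh, gi, hi
  2-simplices (18): acf, aci, ade, adi, aeg, afg, bce, bcf, bdf, bdi, beg, bgi, ceh, chi, deh, dfh, fgh, ghi

so the chain groups are C_0 ≅ Z^9, C_1 ≅ Z^27, C_2 ≅ Z^18.

∂_1: C_1 → C_0 sends each edge [p,q] (with p < q) to q − p.
As a 9×27 matrix over Z this has rank 8, with invariant factors (1,1,1,1,1,1,1,1).

The boundary map ∂_2: C_2 → C_1 acts by ∂[p,q,r] = [q,r] − [p,r] + [p,q]. For instance
  ∂ceh = eh − ch + ce,
  ∂bgi = gi − bi + bg.
This gives a 27×18 integer matrix of rank 17; reducing to Smith normal form yields diagonal entries (1,1,1,1,1,1,1,1,1,1,1,1,1,1,1,1,1).

Computing H_k = (kernel of ∂_k) / (image of ∂_{k+1}):

  H_0: rank C_0 − rank ∂_1 = 9 − 8 = 1, and the invariant factors of ∂_1 are all 1, so H_0 = Z.
  H_1: rank ker ∂_1 − rank ∂_2 = (27 − 8) − 17 = 2, and the invariant factors of ∂_2 are all 1, so H_1 = Z^2.
  H_2: rank ker ∂_2 − rank ∂_3 = (18 − 17) − 0 = 1, and there is no ∂_3, so H_2 = Z.

As a check, the Euler characteristic is 9 − 27 + 18 = 0, which agrees with 1 − 2 + 1 = 0.

H_0 = Z,  H_1 = Z^2,  H_2 = Z.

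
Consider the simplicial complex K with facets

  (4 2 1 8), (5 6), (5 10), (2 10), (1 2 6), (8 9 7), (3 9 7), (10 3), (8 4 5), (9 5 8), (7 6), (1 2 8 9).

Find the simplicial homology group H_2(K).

Take the total order 1 < 2 < 3 < 4 < 5 < 6 < 7 < 8 < 9 < 10 on the vertex set. Then K (dimension 3) consists of the simplices:

  0-simplices (10): [1], [2], [3], [4], [5], [6], [7], [8], [9], [10]
  1-simplices (23): (23 of them)
  2-simplices (12): [1,2,4], [1,2,6], [1,2,8], [1,2,9], [1,4,8], [1,8,9], [2,4,8], [2,8,9], [3,7,9], [4,5,8], [5,8,9], [7,8,9]
  3-simplices (2): [1,2,4,8], [1,2,8,9]

giving chain groups C_0 ≅ Z^10, C_1 ≅ Z^23, C_2 ≅ Z^12, C_3 ≅ Z^2.

The boundary map ∂_1: C_1 → C_0 is given by ∂[p,q] = [q] − [p].
This gives a 10×23 integer matrix of rank 9; reducing to Smith normal form yields diagonal entries (1,1,1,1,1,1,1,1,1).

∂_2: C_2 → C_1 maps a triangle to the signed sum of its edges. For instance
  ∂[1,8,9] = [8,9] − [1,9] + [1,8],
  ∂[1,4,8] = [4,8] − [1,8] + [1,4].
This gives a 23×12 integer matrix of rank 10; reducing to Smith normal form yields diagonal entries (1,1,1,1,1,1,1,1,1,1).

Boundary ∂_3: C_3 → C_2 sends each 3-simplex σ to the alternating sum Σ_i (−1)^i (σ with its i-th vertex removed). For instance
  ∂[1,2,8,9] = [2,8,9] − [1,8,9] + [1,2,9] − [1,2,8],
  ∂[1,2,4,8] = [2,4,8] − [1,4,8] + [1,2,8] − [1,2,4].
The resulting 12×2 matrix has rank 2, and its Smith normal form has invariant factors (1,1).

From H_k ≅ ker(∂_k) / im(∂_{k+1}) we obtain:

  H_2: rank ker ∂_2 − rank ∂_3 = (12 − 10) − 2 = 0, and the invariant factors of ∂_3 are all 1, so H_2 ≅ 0.

H_2 ≅ 0.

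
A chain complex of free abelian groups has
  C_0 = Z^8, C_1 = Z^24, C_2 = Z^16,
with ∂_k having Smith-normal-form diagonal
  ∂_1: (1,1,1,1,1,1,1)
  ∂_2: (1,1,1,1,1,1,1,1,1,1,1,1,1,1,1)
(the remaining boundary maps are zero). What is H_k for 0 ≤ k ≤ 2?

H_0 ≅ Z,  H_1 ≅ Z^2,  H_2 ≅ Z.

H_0: b_0 = 8 − 0 − 7 = 1; torsion from ∂_1 factors > 1: none. So H_0 ≅ Z.
H_1: b_1 = 24 − 7 − 15 = 2; torsion from ∂_2 factors > 1: none. So H_1 ≅ Z^2.
H_2: b_2 = 16 − 15 − 0 = 1; torsion from ∂_3 factors > 1: none. So H_2 ≅ Z.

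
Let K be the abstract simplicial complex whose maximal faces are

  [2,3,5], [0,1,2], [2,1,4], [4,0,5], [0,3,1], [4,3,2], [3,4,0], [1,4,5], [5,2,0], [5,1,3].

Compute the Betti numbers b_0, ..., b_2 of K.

b_0 = 1, b_1 = 0, b_2 = 0.

Fix the vertex order 0 < 1 < 2 < 3 < 4 < 5 and write every simplex with vertices in increasing order. Then dim K = 2 and the simplices of K are:

  0-simplices (6): [0], [1], [2], [3], [4], [5]
  1-simplices (15): [0,1], [0,2], [0,3], [0,4], [0,5], [1,2], [1,3], [1,4], [1,5], [2,3], [2,4], [2,5], [3,4], [3,5], [4,5]
  2-simplices (10): [0,1,2], [0,1,3], [0,2,5], [0,3,4], [0,4,5], [1,2,4], [1,3,5], [1,4,5], [2,3,4], [2,3,5]

giving chain groups C_0 ≅ Z^6, C_1 ≅ Z^15, C_2 ≅ Z^10.

∂_1: C_1 → C_0 sends each edge [p,q] (with p < q) to q − p. For instance
  ∂[2,3] = [3] − [2].
The resulting 6×15 matrix has rank 5, and its Smith normal form has invariant factors (1,1,1,1,1).

∂_2: C_2 → C_1 maps a triangle to the signed sum of its edges. For instance
  ∂[1,3,5] = [3,5] − [1,5] + [1,3],
  ∂[0,1,2] = [1,2] − [0,2] + [0,1].
The resulting 15×10 matrix has rank 10, and its Smith normal form has invariant factors (1,1,1,1,1,1,1,1,1,2).

Computing H_k = (kernel of ∂_k) / (image of ∂_{k+1}):

  H_0: rank C_0 − rank ∂_1 = 6 − 5 = 1, and the invariant factors of ∂_1 are all 1, so H_0 ≅ Z.
  H_1: rank ker ∂_1 − rank ∂_2 = (15 − 5) − 10 = 0, and ∂_2 has invariant factor 2 > 1, so H_1 ≅ Z/2.
  H_2: rank ker ∂_2 − rank ∂_3 = (10 − 10) − 0 = 0, and there is no ∂_3, so H_2 ≅ 0.

Hence the Betti numbers are b_0 = 1, b_1 = 0, b_2 = 0.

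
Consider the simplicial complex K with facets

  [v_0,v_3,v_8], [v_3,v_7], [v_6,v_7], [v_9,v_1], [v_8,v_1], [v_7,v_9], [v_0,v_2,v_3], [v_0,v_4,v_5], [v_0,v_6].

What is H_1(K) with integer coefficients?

H_1 = Z^2.

We work with the vertex ordering v_0 < v_1 < v_2 < v_3 < v_4 < v_5 < v_6 < v_7 < v_8 < v_9. The simplices of K, each written with vertices in increasing order, are:

  0-simplices (10): [v_0], [v_1], [v_2], [v_3], [v_4], [v_5], [v_6], [v_7], [v_8], [v_9]
  1-simplices (14): [v_0,v_2], [v_0,v_3], [v_0,v_4], [v_0,v_5], [v_0,v_6], [v_0,v_8], [v_1,v_8], [v_1,v_9], [v_2,v_3], [v_3,v_7], [v_3,v_8], [v_4,v_5], [v_6,v_7], [v_7,v_9]
  2-simplices (3): [v_0,v_2,v_3], [v_0,v_3,v_8], [v_0,v_4,v_5]

so the chain groups are C_0 ≅ Z^10, C_1 ≅ Z^14, C_2 ≅ Z^3.

The boundary map ∂_1: C_1 → C_0 maps an edge to its endpoints' difference, ∂[p,q] = q − p.
The 10×14 boundary matrix has rank 9 and Smith normal form diag(1,1,1,1,1,1,1,1,1).

∂_2: C_2 → C_1 acts by ∂[p,q,r] = [q,r] − [p,r] + [p,q]. For instance
  ∂[v_0,v_4,v_5] = [v_4,v_5] − [v_0,v_5] + [v_0,v_4],
  ∂[v_0,v_3,v_8] = [v_3,v_8] − [v_0,v_8] + [v_0,v_3].
As a 14×3 matrix over Z this has rank 3, with invariant factors (1,1,1).

From H_k ≅ ker(∂_k) / im(∂_{k+1}) we obtain:

  H_1: rank ker ∂_1 − rank ∂_2 = (14 − 9) − 3 = 2, and the invariant factors of ∂_2 are all 1, so H_1 = Z^2.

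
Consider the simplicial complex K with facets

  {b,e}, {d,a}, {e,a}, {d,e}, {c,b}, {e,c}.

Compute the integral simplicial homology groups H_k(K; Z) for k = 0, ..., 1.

H_0 = Z,  H_1 = Z^2.

We work with the vertex ordering a < b < c < d < e. The simplices of K, each written with vertices in increasing order, are:

  0-simplices (5): a, b, c, d, e
  1-simplices (6): ad, ae, bc, be, ce, de

giving chain groups C_0 ≅ Z^5, C_1 ≅ Z^6.

The boundary map ∂_1: C_1 → C_0 is given by ∂[p,q] = [q] − [p].
The resulting 5×6 matrix has rank 4, and its Smith normal form has invariant factors (1,1,1,1).

Now H_k = ker ∂_k / im ∂_{k+1}, so:

  H_0: rank C_0 − rank ∂_1 = 5 − 4 = 1, and the invariant factors of ∂_1 are all 1, so H_0 ≅ Z.
  H_1: rank ker ∂_1 − rank ∂_2 = (6 − 4) − 0 = 2, and there is no ∂_2, so H_1 ≅ Z^2.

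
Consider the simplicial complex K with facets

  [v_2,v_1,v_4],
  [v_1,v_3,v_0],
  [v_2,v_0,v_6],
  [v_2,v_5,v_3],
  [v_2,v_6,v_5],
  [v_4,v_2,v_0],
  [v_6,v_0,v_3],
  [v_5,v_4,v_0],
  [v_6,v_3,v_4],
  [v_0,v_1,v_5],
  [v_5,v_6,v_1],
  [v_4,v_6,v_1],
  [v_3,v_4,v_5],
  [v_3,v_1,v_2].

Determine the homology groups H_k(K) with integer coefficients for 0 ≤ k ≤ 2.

H_0 = Z,  H_1 = Z^2,  H_2 = Z.

We work with the vertex ordering v_0 < v_1 < v_2 < v_3 < v_4 < v_5 < v_6. The simplices of K, each written with vertices in increasing order, are:

  0-simplices (7): [v_0], [v_1], [v_2], [v_3], [v_4], [v_5], [v_6]
  1-simplices (21): (21 of them)
  2-simplices (14): (14 of them)

so the chain groups are C_0 ≅ Z^7, C_1 ≅ Z^21, C_2 ≅ Z^14.

Boundary ∂_1: C_1 → C_0 sends each edge [p,q] (with p < q) to q − p. For instance
  ∂[v_0,v_6] = [v_6] − [v_0].
The resulting 7×21 matrix has rank 6, and its Smith normal form has invariant factors (1,1,1,1,1,1).

The boundary map ∂_2: C_2 → C_1 acts by ∂[p,q,r] = [q,r] − [p,r] + [p,q]. For instance
  ∂[v_3,v_4,v_5] = [v_4,v_5] − [v_3,v_5] + [v_3,v_4],
  ∂[v_1,v_2,v_4] = [v_2,v_4] − [v_1,v_4] + [v_1,v_2].
The 21×14 boundary matrix has rank 13 and Smith normal form diag(1,1,1,1,1,1,1,1,1,1,1,1,1).

Now H_k = ker ∂_k / im ∂_{k+1}, so:

  H_0: rank C_0 − rank ∂_1 = 7 − 6 = 1, and the invariant factors of ∂_1 are all 1, so H_0 ≅ Z.
  H_1: rank ker ∂_1 − rank ∂_2 = (21 − 6) − 13 = 2, and the invariant factors of ∂_2 are all 1, so H_1 ≅ Z^2.
  H_2: rank ker ∂_2 − rank ∂_3 = (14 − 13) − 0 = 1, and there is no ∂_3, so H_2 ≅ Z.

As a check, the Euler characteristic is 7 − 21 + 14 = 0, which agrees with 1 − 2 + 1 = 0.
(K is a triangulation of the torus T^2.)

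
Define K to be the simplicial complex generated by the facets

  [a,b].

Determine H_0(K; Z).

Order the vertices as a < b. Listing each simplex with vertices in this order, K has dimension 1 with simplices:

  0-simplices (2): a, b
  1-simplices (1): ab

Hence C_0 ≅ Z^2, C_1 ≅ Z^1.

∂_1: C_1 → C_0 sends each edge [p,q] (with p < q) to q − p. For instance
  ∂ab = b − a.
The resulting 2×1 matrix has rank 1, and its Smith normal form has invariant factors (1).

From H_k ≅ ker(∂_k) / im(∂_{k+1}) we obtain:

  H_0: rank C_0 − rank ∂_1 = 2 − 1 = 1, and the invariant factors of ∂_1 are all 1, so H_0 = Z.

(K is a triangulation of the 1-simplex.)

H_0 ≅ Z.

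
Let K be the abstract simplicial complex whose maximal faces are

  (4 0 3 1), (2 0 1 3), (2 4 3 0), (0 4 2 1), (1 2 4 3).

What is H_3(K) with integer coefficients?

Fix the vertex order 0 < 1 < 2 < 3 < 4 and write every simplex with vertices in increasing order. Then dim K = 3 and the simplices of K are:

  0-simplices (5): [0], [1], [2], [3], [4]
  1-simplices (10): [0,1], [0,2], [0,3], [0,4], [1,2], [1,3], [1,4], [2,3], [2,4], [3,4]
  2-simplices (10): [0,1,2], [0,1,3], [0,1,4], [0,2,3], [0,2,4], [0,3,4], [1,2,3], [1,2,4], [1,3,4], [2,3,4]
  3-simplices (5): [0,1,2,3], [0,1,2,4], [0,1,3,4], [0,2,3,4], [1,2,3,4]

so the chain groups are C_0 ≅ Z^5, C_1 ≅ Z^10, C_2 ≅ Z^10, C_3 ≅ Z^5.

∂_1: C_1 → C_0 maps an edge to its endpoints' difference, ∂[p,q] = q − p. For instance
  ∂[1,4] = [4] − [1].
This gives a 5×10 integer matrix of rank 4; reducing to Smith normal form yields diagonal entries (1,1,1,1).

Boundary ∂_2: C_2 → C_1 sends each 2-simplex [p,q,r] to [q,r] − [p,r] + [p,q]. For instance
  ∂[2,3,4] = [3,4] − [2,4] + [2,3],
  ∂[1,3,4] = [3,4] − [1,4] + [1,3].
As a 10×10 matrix over Z this has rank 6, with invariant factors (1,1,1,1,1,1).

The boundary map ∂_3: C_3 → C_2 sends each 3-simplex σ to the alternating sum Σ_i (−1)^i (σ with its i-th vertex removed). For instance
  ∂[0,1,2,3] = [1,2,3] − [0,2,3] + [0,1,3] − [0,1,2],
  ∂[0,2,3,4] = [2,3,4] − [0,3,4] + [0,2,4] − [0,2,3].
This gives a 10×5 integer matrix of rank 4; reducing to Smith normal form yields diagonal entries (1,1,1,1).

Reading off H_k = ker ∂_k / im ∂_{k+1}:

  H_3: rank ker ∂_3 − rank ∂_4 = (5 − 4) − 0 = 1, and there is no ∂_4, so H_3 = Z.

H_3 ≅ Z.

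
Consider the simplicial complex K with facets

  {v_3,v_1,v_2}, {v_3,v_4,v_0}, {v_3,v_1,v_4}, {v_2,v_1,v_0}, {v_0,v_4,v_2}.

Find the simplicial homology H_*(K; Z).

Take the total order v_0 < v_1 < v_2 < v_3 < v_4 on the vertex set. Then K (dimension 2) consists of the simplices:

  0-simplices (5): [v_0], [v_1], [v_2], [v_3], [v_4]
  1-simplices (10): [v_0,v_1], [v_0,v_2], [v_0,v_3], [v_0,v_4], [v_1,v_2], [v_1,v_3], [v_1,v_4], [v_2,v_3], [v_2,v_4], [v_3,v_4]
  2-simplices (5): [v_0,v_1,v_2], [v_0,v_2,v_4], [v_0,v_3,v_4], [v_1,v_2,v_3], [v_1,v_3,v_4]

giving chain groups C_0 ≅ Z^5, C_1 ≅ Z^10, C_2 ≅ Z^5.

The boundary map ∂_1: C_1 → C_0 sends each edge [p,q] (with p < q) to q − p.
This gives a 5×10 integer matrix of rank 4; reducing to Smith normal form yields diagonal entries (1,1,1,1).

The boundary map ∂_2: C_2 → C_1 sends each 2-simplex [p,q,r] to [q,r] − [p,r] + [p,q]. For instance
  ∂[v_1,v_2,v_3] = [v_2,v_3] − [v_1,v_3] + [v_1,v_2],
  ∂[v_0,v_3,v_4] = [v_3,v_4] − [v_0,v_4] + [v_0,v_3].
This gives a 10×5 integer matrix of rank 5; reducing to Smith normal form yields diagonal entries (1,1,1,1,1).

Now H_k = ker ∂_k / im ∂_{k+1}, so:

  H_0: rank C_0 − rank ∂_1 = 5 − 4 = 1, and the invariant factors of ∂_1 are all 1, so H_0 = Z.
  H_1: rank ker ∂_1 − rank ∂_2 = (10 − 4) − 5 = 1, and the invariant factors of ∂_2 are all 1, so H_1 = Z.
  H_2: rank ker ∂_2 − rank ∂_3 = (5 − 5) − 0 = 0, and there is no ∂_3, so H_2 = 0.

H_0 ≅ Z,  H_1 ≅ Z,  H_2 = 0.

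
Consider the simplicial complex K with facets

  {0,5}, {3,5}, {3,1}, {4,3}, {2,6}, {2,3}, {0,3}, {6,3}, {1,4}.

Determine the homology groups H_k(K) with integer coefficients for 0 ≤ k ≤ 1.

Order the vertices as 0 < 1 < 2 < 3 < 4 < 5 < 6. Listing each simplex with vertices in this order, K has dimension 1 with simplices:

  0-simplices (7): [0], [1], [2], [3], [4], [5], [6]
  1-simplices (9): [0,3], [0,5], [1,3], [1,4], [2,3], [2,6], [3,4], [3,5], [3,6]

giving chain groups C_0 ≅ Z^7, C_1 ≅ Z^9.

The boundary map ∂_1: C_1 → C_0 sends each edge [p,q] (with p < q) to q − p.
This gives a 7×9 integer matrix of rank 6; reducing to Smith normal form yields diagonal entries (1,1,1,1,1,1).

Computing H_k = (kernel of ∂_k) / (image of ∂_{k+1}):

  H_0: rank C_0 − rank ∂_1 = 7 − 6 = 1, and the invariant factors of ∂_1 are all 1, so H_0 = Z.
  H_1: rank ker ∂_1 − rank ∂_2 = (9 − 6) − 0 = 3, and there is no ∂_2, so H_1 = Z^3.

H_0 = Z,  H_1 = Z^3.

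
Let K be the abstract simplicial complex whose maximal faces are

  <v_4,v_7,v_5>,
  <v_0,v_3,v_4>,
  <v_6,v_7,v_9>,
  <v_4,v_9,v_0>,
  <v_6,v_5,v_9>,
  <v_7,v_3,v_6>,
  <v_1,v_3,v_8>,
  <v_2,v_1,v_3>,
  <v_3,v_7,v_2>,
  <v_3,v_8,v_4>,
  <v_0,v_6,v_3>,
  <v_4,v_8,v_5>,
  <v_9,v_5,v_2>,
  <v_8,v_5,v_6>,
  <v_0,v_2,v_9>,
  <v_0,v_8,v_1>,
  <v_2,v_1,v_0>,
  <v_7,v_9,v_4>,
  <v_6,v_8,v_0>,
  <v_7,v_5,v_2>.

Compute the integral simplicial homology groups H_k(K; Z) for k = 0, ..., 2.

H_0 ≅ Z,  H_1 ≅ Z ⊕ Z/2,  H_2 = 0.

Take the total order v_0 < v_1 < v_2 < v_3 < v_4 < v_5 < v_6 < v_7 < v_8 < v_9 on the vertex set. Then K (dimension 2) consists of the simplices:

  0-simplices (10): [v_0], [v_1], [v_2], [v_3], [v_4], [v_5], [v_6], [v_7], [v_8], [v_9]
  1-simplices (30): (30 of them)
  2-simplices (20): (20 of them)

giving chain groups C_0 ≅ Z^10, C_1 ≅ Z^30, C_2 ≅ Z^20.

∂_1: C_1 → C_0 is given by ∂[p,q] = [q] − [p].
The resulting 10×30 matrix has rank 9, and its Smith normal form has invariant factors (1,1,1,1,1,1,1,1,1).

The boundary map ∂_2: C_2 → C_1 acts by ∂[p,q,r] = [q,r] − [p,r] + [p,q]. For instance
  ∂[v_2,v_5,v_9] = [v_5,v_9] − [v_2,v_9] + [v_2,v_5],
  ∂[v_5,v_6,v_8] = [v_6,v_8] − [v_5,v_8] + [v_5,v_6].
As a 30×20 matrix over Z this has rank 20, with invariant factors (1,1,1,1,1,1,1,1,1,1,1,1,1,1,1,1,1,1,1,2).

From H_k ≅ ker(∂_k) / im(∂_{k+1}) we obtain:

  H_0: rank C_0 − rank ∂_1 = 10 − 9 = 1, and the invariant factors of ∂_1 are all 1, so H_0 ≅ Z.
  H_1: rank ker ∂_1 − rank ∂_2 = (30 − 9) − 20 = 1, and ∂_2 has invariant factor 2 > 1, so H_1 ≅ Z ⊕ Z/2.
  H_2: rank ker ∂_2 − rank ∂_3 = (20 − 20) − 0 = 0, and there is no ∂_3, so H_2 ≅ 0.

As a check, the Euler characteristic is 10 − 30 + 20 = 0, which agrees with 1 − 1 + 0 = 0.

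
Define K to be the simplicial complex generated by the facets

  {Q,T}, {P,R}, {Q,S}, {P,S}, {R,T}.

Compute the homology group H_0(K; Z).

Fix the vertex order P < Q < R < S < T and write every simplex with vertices in increasing order. Then dim K = 1 and the simplices of K are:

  0-simplices (5): P, Q, R, S, T
  1-simplices (5): PR, PS, QS, QT, RT

giving chain groups C_0 ≅ Z^5, C_1 ≅ Z^5.

The boundary map ∂_1: C_1 → C_0 maps an edge to its endpoints' difference, ∂[p,q] = q − p. For instance
  ∂QS = S − Q.
As a 5×5 matrix over Z this has rank 4, with invariant factors (1,1,1,1).

Now H_k = ker ∂_k / im ∂_{k+1}, so:

  H_0: rank C_0 − rank ∂_1 = 5 − 4 = 1, and the invariant factors of ∂_1 are all 1, so H_0 ≅ Z.

H_0 = Z.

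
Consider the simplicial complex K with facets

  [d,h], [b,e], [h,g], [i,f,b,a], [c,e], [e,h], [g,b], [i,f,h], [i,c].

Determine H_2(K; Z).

Order the vertices as a < b < c < d < e < f < g < h < i. Listing each simplex with vertices in this order, K has dimension 3 with simplices:

  0-simplices (9): a, b, c, d, e, f, g, h, i
  1-simplices (15): ab, af, ai, be, bf, bg, bi, ce, ci, dh, eh, fh, fi, gh, hi
  2-simplices (5): abf, abi, afi, bfi, fhi
  3-simplices (1): abfi

Hence C_0 ≅ Z^9, C_1 ≅ Z^15, C_2 ≅ Z^5, C_3 ≅ Z^1.

Boundary ∂_1: C_1 → C_0 maps an edge to its endpoints' difference, ∂[p,q] = q − p. For instance
  ∂gh = h − g.
The resulting 9×15 matrix has rank 8, and its Smith normal form has invariant factors (1,1,1,1,1,1,1,1).

∂_2: C_2 → C_1 sends each 2-simplex [p,q,r] to [q,r] − [p,r] + [p,q]. For instance
  ∂abi = bi − ai + ab,
  ∂abf = bf − af + ab.
As a 15×5 matrix over Z this has rank 4, with invariant factors (1,1,1,1).

Boundary ∂_3: C_3 → C_2 sends each 3-simplex σ to the alternating sum Σ_i (−1)^i (σ with its i-th vertex removed). For instance
  ∂abfi = bfi − afi + abi − abf.
This gives a 5×1 integer matrix of rank 1; reducing to Smith normal form yields diagonal entries (1).

Reading off H_k = ker ∂_k / im ∂_{k+1}:

  H_2: rank ker ∂_2 − rank ∂_3 = (5 − 4) − 1 = 0, and the invariant factors of ∂_3 are all 1, so H_2 = 0.

H_2 ≅ 0.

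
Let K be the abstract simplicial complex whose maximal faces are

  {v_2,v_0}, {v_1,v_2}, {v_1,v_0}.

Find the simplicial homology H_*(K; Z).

H_0 = Z,  H_1 = Z.

Take the total order v_0 < v_1 < v_2 on the vertex set. Then K (dimension 1) consists of the simplices:

  0-simplices (3): [v_0], [v_1], [v_2]
  1-simplices (3): [v_0,v_1], [v_0,v_2], [v_1,v_2]

Hence C_0 ≅ Z^3, C_1 ≅ Z^3.

The boundary map ∂_1: C_1 → C_0 sends each edge [p,q] (with p < q) to q − p.
The 3×3 boundary matrix has rank 2 and Smith normal form diag(1,1).

Now H_k = ker ∂_k / im ∂_{k+1}, so:

  H_0: rank C_0 − rank ∂_1 = 3 − 2 = 1, and the invariant factors of ∂_1 are all 1, so H_0 ≅ Z.
  H_1: rank ker ∂_1 − rank ∂_2 = (3 − 2) − 0 = 1, and there is no ∂_2, so H_1 ≅ Z.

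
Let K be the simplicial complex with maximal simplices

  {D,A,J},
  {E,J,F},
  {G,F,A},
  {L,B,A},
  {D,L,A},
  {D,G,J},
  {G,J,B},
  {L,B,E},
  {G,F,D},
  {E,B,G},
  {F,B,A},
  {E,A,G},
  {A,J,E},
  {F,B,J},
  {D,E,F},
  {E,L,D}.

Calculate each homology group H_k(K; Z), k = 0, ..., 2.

H_0 = Z,  H_1 = Z^2,  H_2 = Z.

Fix the vertex order A < B < D < E < F < G < J < L and write every simplex with vertices in increasing order. Then dim K = 2 and the simplices of K are:

  0-simplices (8): A, B, D, E, F, G, J, L
  1-simplices (24): AB, AD, AE, AF, AG, AJ, AL, BE, BF, BG, BJ, BL, DE, DF, DG, DJ, DL, EF, EG, EJ, EL, FG, FJ, GJ
  2-simplices (16): ABF, ABL, ADJ, ADL, AEG, AEJ, AFG, BEG, BEL, BFJ, BGJ, DEF, DEL, DFG, DGJ, EFJ

so the chain groups are C_0 ≅ Z^8, C_1 ≅ Z^24, C_2 ≅ Z^16.

The boundary map ∂_1: C_1 → C_0 sends each edge [p,q] (with p < q) to q − p.
As a 8×24 matrix over Z this has rank 7, with invariant factors (1,1,1,1,1,1,1).

∂_2: C_2 → C_1 maps a triangle to the signed sum of its edges. For instance
  ∂EFJ = FJ − EJ + EF,
  ∂BEL = EL − BL + BE.
This gives a 24×16 integer matrix of rank 15; reducing to Smith normal form yields diagonal entries (1,1,1,1,1,1,1,1,1,1,1,1,1,1,1).

Computing H_k = (kernel of ∂_k) / (image of ∂_{k+1}):

  H_0: rank C_0 − rank ∂_1 = 8 − 7 = 1, and the invariant factors of ∂_1 are all 1, so H_0 ≅ Z.
  H_1: rank ker ∂_1 − rank ∂_2 = (24 − 7) − 15 = 2, and the invariant factors of ∂_2 are all 1, so H_1 ≅ Z^2.
  H_2: rank ker ∂_2 − rank ∂_3 = (16 − 15) − 0 = 1, and there is no ∂_3, so H_2 ≅ Z.

As a check, the Euler characteristic is 8 − 24 + 16 = 0, which agrees with 1 − 2 + 1 = 0.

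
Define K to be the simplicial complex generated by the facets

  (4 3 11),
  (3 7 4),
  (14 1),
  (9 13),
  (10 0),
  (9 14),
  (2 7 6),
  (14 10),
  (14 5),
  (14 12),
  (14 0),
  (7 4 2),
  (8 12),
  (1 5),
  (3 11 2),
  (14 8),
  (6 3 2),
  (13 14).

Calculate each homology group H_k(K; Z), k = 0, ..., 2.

H_0 = Z^2,  H_1 = Z^5,  H_2 = 0.

Order the vertices as 0 < 1 < 2 < 3 < 4 < 5 < 6 < 7 < 8 < 9 < 10 < 11 < 12 < 13 < 14. Listing each simplex with vertices in this order, K has dimension 2 with simplices:

  0-simplices (15): [0], [1], [2], [3], [4], [5], [6], [7], [8], [9], [10], [11], [12], [13], [14]
  1-simplices (24): (24 of them)
  2-simplices (6): [2,3,6], [2,3,11], [2,4,7], [2,6,7], [3,4,7], [3,4,11]

so the chain groups are C_0 ≅ Z^15, C_1 ≅ Z^24, C_2 ≅ Z^6.

Boundary ∂_1: C_1 → C_0 maps an edge to its endpoints' difference, ∂[p,q] = q − p. For instance
  ∂[4,7] = [7] − [4].
The resulting 15×24 matrix has rank 13, and its Smith normal form has invariant factors (1,1,1,1,1,1,1,1,1,1,1,1,1).

The boundary map ∂_2: C_2 → C_1 maps a triangle to the signed sum of its edges. For instance
  ∂[2,3,6] = [3,6] − [2,6] + [2,3],
  ∂[3,4,11] = [4,11] − [3,11] + [3,4].
The 24×6 boundary matrix has rank 6 and Smith normal form diag(1,1,1,1,1,1).

Now H_k = ker ∂_k / im ∂_{k+1}, so:

  H_0: rank C_0 − rank ∂_1 = 15 − 13 = 2, and the invariant factors of ∂_1 are all 1, so H_0 = Z^2.
  H_1: rank ker ∂_1 − rank ∂_2 = (24 − 13) − 6 = 5, and the invariant factors of ∂_2 are all 1, so H_1 = Z^5.
  H_2: rank ker ∂_2 − rank ∂_3 = (6 − 6) − 0 = 0, and there is no ∂_3, so H_2 = 0.

As a check, the Euler characteristic is 15 − 24 + 6 = -3, which agrees with 2 − 5 + 0 = -3.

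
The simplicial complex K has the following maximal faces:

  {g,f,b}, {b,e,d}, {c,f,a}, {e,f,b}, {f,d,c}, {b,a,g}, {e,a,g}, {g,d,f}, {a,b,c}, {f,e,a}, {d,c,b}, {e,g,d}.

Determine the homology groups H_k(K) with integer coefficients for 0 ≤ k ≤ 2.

H_0 = Z,  H_1 = Z_2,  H_2 = 0.

Take the total order a < b < c < d < e < f < g on the vertex set. Then K (dimension 2) consists of the simplices:

  0-simplices (7): a, b, c, d, e, f, g
  1-simplices (18): ab, ac, ae, af, ag, bc, bd, be, bf, bg, cd, cf, de, df, dg, ef, eg, fg
  2-simplices (12): abc, abg, acf, aef, aeg, bcd, bde, bef, bfg, cdf, deg, dfg

so the chain groups are C_0 ≅ Z^7, C_1 ≅ Z^18, C_2 ≅ Z^12.

Boundary ∂_1: C_1 → C_0 is given by ∂[p,q] = [q] − [p].
The 7×18 boundary matrix has rank 6 and Smith normal form diag(1,1,1,1,1,1).

Boundary ∂_2: C_2 → C_1 maps a triangle to the signed sum of its edges. For instance
  ∂acf = cf − af + ac,
  ∂aef = ef − af + ae.
The 18×12 boundary matrix has rank 12 and Smith normal form diag(1,1,1,1,1,1,1,1,1,1,1,2).

Now H_k = ker ∂_k / im ∂_{k+1}, so:

  H_0: rank C_0 − rank ∂_1 = 7 − 6 = 1, and the invariant factors of ∂_1 are all 1, so H_0 ≅ Z.
  H_1: rank ker ∂_1 − rank ∂_2 = (18 − 6) − 12 = 0, and ∂_2 has invariant factor 2 > 1, so H_1 ≅ Z_2.
  H_2: rank ker ∂_2 − rank ∂_3 = (12 − 12) − 0 = 0, and there is no ∂_3, so H_2 ≅ 0.

As a check, the Euler characteristic is 7 − 18 + 12 = 1, which agrees with 1 − 0 + 0 = 1.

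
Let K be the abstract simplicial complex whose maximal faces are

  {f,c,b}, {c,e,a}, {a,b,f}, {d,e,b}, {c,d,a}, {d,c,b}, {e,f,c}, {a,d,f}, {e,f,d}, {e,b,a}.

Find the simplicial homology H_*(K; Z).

H_0 = Z,  H_1 = Z/2,  H_2 = 0.

Take the total order a < b < c < d < e < f on the vertex set. Then K (dimension 2) consists of the simplices:

  0-simplices (6): a, b, c, d, e, f
  1-simplices (15): ab, ac, ad, ae, af, bc, bd, be, bf, cd, ce, cf, de, df, ef
  2-simplices (10): abe, abf, acd, ace, adf, bcd, bcf, bde, cef, def

giving chain groups C_0 ≅ Z^6, C_1 ≅ Z^15, C_2 ≅ Z^10.

The boundary map ∂_1: C_1 → C_0 sends each edge [p,q] (with p < q) to q − p. For instance
  ∂cf = f − c.
As a 6×15 matrix over Z this has rank 5, with invariant factors (1,1,1,1,1).

∂_2: C_2 → C_1 acts by ∂[p,q,r] = [q,r] − [p,r] + [p,q]. For instance
  ∂def = ef − df + de,
  ∂ace = ce − ae + ac.
This gives a 15×10 integer matrix of rank 10; reducing to Smith normal form yields diagonal entries (1,1,1,1,1,1,1,1,1,2).

Now H_k = ker ∂_k / im ∂_{k+1}, so:

  H_0: rank C_0 − rank ∂_1 = 6 − 5 = 1, and the invariant factors of ∂_1 are all 1, so H_0 = Z.
  H_1: rank ker ∂_1 − rank ∂_2 = (15 − 5) − 10 = 0, and ∂_2 has invariant factor 2 > 1, so H_1 = Z/2.
  H_2: rank ker ∂_2 − rank ∂_3 = (10 − 10) − 0 = 0, and there is no ∂_3, so H_2 = 0.

(K is a triangulation of the real projective plane RP^2.)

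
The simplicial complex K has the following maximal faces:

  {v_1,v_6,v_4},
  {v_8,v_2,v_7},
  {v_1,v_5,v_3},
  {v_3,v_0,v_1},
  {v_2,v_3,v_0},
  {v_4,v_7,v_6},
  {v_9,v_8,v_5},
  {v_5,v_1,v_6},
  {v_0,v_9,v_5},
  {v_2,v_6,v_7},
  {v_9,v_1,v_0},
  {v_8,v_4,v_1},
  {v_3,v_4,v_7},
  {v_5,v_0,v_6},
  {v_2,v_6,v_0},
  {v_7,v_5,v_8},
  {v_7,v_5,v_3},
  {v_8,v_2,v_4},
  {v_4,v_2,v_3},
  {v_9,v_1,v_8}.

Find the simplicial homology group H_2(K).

We work with the vertex ordering v_0 < v_1 < v_2 < v_3 < v_4 < v_5 < v_6 < v_7 < v_8 < v_9. The simplices of K, each written with vertices in increasing order, are:

  0-simplices (10): [v_0], [v_1], [v_2], [v_3], [v_4], [v_5], [v_6], [v_7], [v_8], [v_9]
  1-simplices (30): (30 of them)
  2-simplices (20): (20 of them)

so the chain groups are C_0 ≅ Z^10, C_1 ≅ Z^30, C_2 ≅ Z^20.

The boundary map ∂_1: C_1 → C_0 maps an edge to its endpoints' difference, ∂[p,q] = q − p. For instance
  ∂[v_0,v_5] = [v_5] − [v_0].
The resulting 10×30 matrix has rank 9, and its Smith normal form has invariant factors (1,1,1,1,1,1,1,1,1).

The boundary map ∂_2: C_2 → C_1 maps a triangle to the signed sum of its edges. For instance
  ∂[v_5,v_7,v_8] = [v_7,v_8] − [v_5,v_8] + [v_5,v_7],
  ∂[v_5,v_8,v_9] = [v_8,v_9] − [v_5,v_9] + [v_5,v_8].
The 30×20 boundary matrix has rank 20 and Smith normal form diag(1,1,1,1,1,1,1,1,1,1,1,1,1,1,1,1,1,1,1,2).

Computing H_k = (kernel of ∂_k) / (image of ∂_{k+1}):

  H_2: rank ker ∂_2 − rank ∂_3 = (20 − 20) − 0 = 0, and there is no ∂_3, so H_2 = 0.

H_2 = 0.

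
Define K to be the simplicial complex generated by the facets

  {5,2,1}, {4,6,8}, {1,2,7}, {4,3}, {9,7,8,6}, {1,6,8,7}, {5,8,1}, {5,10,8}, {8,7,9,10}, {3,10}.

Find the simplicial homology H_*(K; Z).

H_0 ≅ Z,  H_1 ≅ Z,  H_2 = 0,  H_3 = 0.

K has 10 vertices, 22 edges, 15 triangles, 3 3-simplices.
rank ∂_0 = 0, rank ∂_1 = 9 ⇒ b_0 = 10 − 0 − 9 = 1; all invariant factors of ∂_1 are 1 so no torsion. So H_0 = Z.
rank ∂_1 = 9, rank ∂_2 = 12 ⇒ b_1 = 22 − 9 − 12 = 1; all invariant factors of ∂_2 are 1 so no torsion. So H_1 = Z.
rank ∂_2 = 12, rank ∂_3 = 3 ⇒ b_2 = 15 − 12 − 3 = 0; all invariant factors of ∂_3 are 1 so no torsion. So H_2 = 0.
rank ∂_3 = 3, rank ∂_4 = 0 ⇒ b_3 = 3 − 3 − 0 = 0. So H_3 = 0.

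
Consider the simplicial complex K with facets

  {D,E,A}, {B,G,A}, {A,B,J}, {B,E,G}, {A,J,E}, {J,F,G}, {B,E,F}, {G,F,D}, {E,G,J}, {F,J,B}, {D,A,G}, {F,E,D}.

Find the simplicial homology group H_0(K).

Fix the vertex order A < B < D < E < F < G < J and write every simplex with vertices in increasing order. Then dim K = 2 and the simplices of K are:

  0-simplices (7): A, B, D, E, F, G, J
  1-simplices (18): AB, AD, AE, AG, AJ, BE, BF, BG, BJ, DE, DF, DG, EF, EG, EJ, FG, FJ, GJ
  2-simplices (12): ABG, ABJ, ADE, ADG, AEJ, BEF, BEG, BFJ, DEF, DFG, EGJ, FGJ

Hence C_0 ≅ Z^7, C_1 ≅ Z^18, C_2 ≅ Z^12.

Boundary ∂_1: C_1 → C_0 is given by ∂[p,q] = [q] − [p]. For instance
  ∂AD = D − A.
The 7×18 boundary matrix has rank 6 and Smith normal form diag(1,1,1,1,1,1).

Boundary ∂_2: C_2 → C_1 acts by ∂[p,q,r] = [q,r] − [p,r] + [p,q]. For instance
  ∂BFJ = FJ − BJ + BF,
  ∂ABJ = BJ − AJ + AB.
As a 18×12 matrix over Z this has rank 12, with invariant factors (1,1,1,1,1,1,1,1,1,1,1,2).

Computing H_k = (kernel of ∂_k) / (image of ∂_{k+1}):

  H_0: rank C_0 − rank ∂_1 = 7 − 6 = 1, and the invariant factors of ∂_1 are all 1, so H_0 = Z.

(K is a triangulation of the real projective plane RP^2.)

H_0 ≅ Z.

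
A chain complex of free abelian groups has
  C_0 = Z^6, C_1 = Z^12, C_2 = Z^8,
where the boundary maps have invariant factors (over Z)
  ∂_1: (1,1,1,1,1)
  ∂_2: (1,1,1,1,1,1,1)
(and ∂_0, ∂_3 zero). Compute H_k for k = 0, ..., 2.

H_0 = Z,  H_1 = 0,  H_2 = Z.

H_0: b_0 = 6 − 0 − 5 = 1; torsion from ∂_1 factors > 1: none. So H_0 = Z.
H_1: b_1 = 12 − 5 − 7 = 0; torsion from ∂_2 factors > 1: none. So H_1 = 0.
H_2: b_2 = 8 − 7 − 0 = 1; torsion from ∂_3 factors > 1: none. So H_2 = Z.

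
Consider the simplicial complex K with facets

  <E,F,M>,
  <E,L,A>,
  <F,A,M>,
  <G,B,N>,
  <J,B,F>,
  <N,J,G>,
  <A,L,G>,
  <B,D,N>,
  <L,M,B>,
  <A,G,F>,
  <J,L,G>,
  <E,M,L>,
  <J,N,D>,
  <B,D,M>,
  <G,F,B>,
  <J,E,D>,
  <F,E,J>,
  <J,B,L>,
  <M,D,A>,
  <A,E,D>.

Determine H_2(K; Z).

H_2 = 0.

Order the vertices as A < B < D < E < F < G < J < L < M < N. Listing each simplex with vertices in this order, K has dimension 2 with simplices:

  0-simplices (10): A, B, D, E, F, G, J, L, M, N
  1-simplices (30): AD, AE, AF, AG, AL, AM, BD, BF, BG, BJ, BL, BM, BN, DE, DJ, DM, DN, EF, EJ, EL, EM, FG, FJ, FM, GJ, GL, GN, JL, JN, LM
  2-simplices (20): ADE, ADM, AEL, AFG, AFM, AGL, BDM, BDN, BFG, BFJ, BGN, BJL, BLM, DEJ, DJN, EFJ, EFM, ELM, GJL, GJN

giving chain groups C_0 ≅ Z^10, C_1 ≅ Z^30, C_2 ≅ Z^20.

The boundary map ∂_1: C_1 → C_0 maps an edge to its endpoints' difference, ∂[p,q] = q − p. For instance
  ∂AF = F − A.
This gives a 10×30 integer matrix of rank 9; reducing to Smith normal form yields diagonal entries (1,1,1,1,1,1,1,1,1).

Boundary ∂_2: C_2 → C_1 maps a triangle to the signed sum of its edges. For instance
  ∂ADE = DE − AE + AD,
  ∂AGL = GL − AL + AG.
The resulting 30×20 matrix has rank 20, and its Smith normal form has invariant factors (1,1,1,1,1,1,1,1,1,1,1,1,1,1,1,1,1,1,1,2).

Reading off H_k = ker ∂_k / im ∂_{k+1}:

  H_2: rank ker ∂_2 − rank ∂_3 = (20 − 20) − 0 = 0, and there is no ∂_3, so H_2 = 0.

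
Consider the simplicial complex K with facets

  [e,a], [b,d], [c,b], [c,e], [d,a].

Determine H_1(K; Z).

Take the total order a < b < c < d < e on the vertex set. Then K (dimension 1) consists of the simplices:

  0-simplices (5): a, b, c, d, e
  1-simplices (5): ad, ae, bc, bd, ce

giving chain groups C_0 ≅ Z^5, C_1 ≅ Z^5.

∂_1: C_1 → C_0 sends each edge [p,q] (with p < q) to q − p.
As a 5×5 matrix over Z this has rank 4, with invariant factors (1,1,1,1).

Computing H_k = (kernel of ∂_k) / (image of ∂_{k+1}):

  H_1: rank ker ∂_1 − rank ∂_2 = (5 − 4) − 0 = 1, and there is no ∂_2, so H_1 ≅ Z.

H_1 ≅ Z.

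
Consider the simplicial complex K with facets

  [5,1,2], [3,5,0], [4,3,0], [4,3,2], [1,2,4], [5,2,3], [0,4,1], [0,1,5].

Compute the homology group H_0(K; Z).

We work with the vertex ordering 0 < 1 < 2 < 3 < 4 < 5. The simplices of K, each written with vertices in increasing order, are:

  0-simplices (6): [0], [1], [2], [3], [4], [5]
  1-simplices (12): [0,1], [0,3], [0,4], [0,5], [1,2], [1,4], [1,5], [2,3], [2,4], [2,5], [3,4], [3,5]
  2-simplices (8): [0,1,4], [0,1,5], [0,3,4], [0,3,5], [1,2,4], [1,2,5], [2,3,4], [2,3,5]

so the chain groups are C_0 ≅ Z^6, C_1 ≅ Z^12, C_2 ≅ Z^8.

Boundary ∂_1: C_1 → C_0 maps an edge to its endpoints' difference, ∂[p,q] = q − p. For instance
  ∂[0,3] = [3] − [0].
The 6×12 boundary matrix has rank 5 and Smith normal form diag(1,1,1,1,1).

Boundary ∂_2: C_2 → C_1 acts by ∂[p,q,r] = [q,r] − [p,r] + [p,q]. For instance
  ∂[0,1,4] = [1,4] − [0,4] + [0,1],
  ∂[2,3,5] = [3,5] − [2,5] + [2,3].
As a 12×8 matrix over Z this has rank 7, with invariant factors (1,1,1,1,1,1,1).

Now H_k = ker ∂_k / im ∂_{k+1}, so:

  H_0: rank C_0 − rank ∂_1 = 6 − 5 = 1, and the invariant factors of ∂_1 are all 1, so H_0 = Z.

H_0 ≅ Z.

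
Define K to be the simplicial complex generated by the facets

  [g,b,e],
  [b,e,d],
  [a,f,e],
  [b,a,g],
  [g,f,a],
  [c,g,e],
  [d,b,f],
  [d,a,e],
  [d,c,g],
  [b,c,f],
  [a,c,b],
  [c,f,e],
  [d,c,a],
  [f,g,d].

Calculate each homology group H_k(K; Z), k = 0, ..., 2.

H_0 ≅ Z,  H_1 ≅ Z^2,  H_2 ≅ Z.

We work with the vertex ordering a < b < c < d < e < f < g. The simplices of K, each written with vertices in increasing order, are:

  0-simplices (7): a, b, c, d, e, f, g
  1-simplices (21): ab, ac, ad, ae, af, ag, bc, bd, be, bf, bg, cd, ce, cf, cg, de, df, dg, ef, eg, fg
  2-simplices (14): abc, abg, acd, ade, aef, afg, bcf, bde, bdf, beg, cdg, cef, ceg, dfg

Hence C_0 ≅ Z^7, C_1 ≅ Z^21, C_2 ≅ Z^14.

∂_1: C_1 → C_0 sends each edge [p,q] (with p < q) to q − p.
The resulting 7×21 matrix has rank 6, and its Smith normal form has invariant factors (1,1,1,1,1,1).

Boundary ∂_2: C_2 → C_1 acts by ∂[p,q,r] = [q,r] − [p,r] + [p,q]. For instance
  ∂aef = ef − af + ae,
  ∂acd = cd − ad + ac.
This gives a 21×14 integer matrix of rank 13; reducing to Smith normal form yields diagonal entries (1,1,1,1,1,1,1,1,1,1,1,1,1).

From H_k ≅ ker(∂_k) / im(∂_{k+1}) we obtain:

  H_0: rank C_0 − rank ∂_1 = 7 − 6 = 1, and the invariant factors of ∂_1 are all 1, so H_0 ≅ Z.
  H_1: rank ker ∂_1 − rank ∂_2 = (21 − 6) − 13 = 2, and the invariant factors of ∂_2 are all 1, so H_1 ≅ Z^2.
  H_2: rank ker ∂_2 − rank ∂_3 = (14 − 13) − 0 = 1, and there is no ∂_3, so H_2 ≅ Z.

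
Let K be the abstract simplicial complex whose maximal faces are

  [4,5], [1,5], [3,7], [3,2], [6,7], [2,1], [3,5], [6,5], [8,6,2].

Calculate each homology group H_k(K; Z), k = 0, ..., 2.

We work with the vertex ordering 1 < 2 < 3 < 4 < 5 < 6 < 7 < 8. The simplices of K, each written with vertices in increasing order, are:

  0-simplices (8): [1], [2], [3], [4], [5], [6], [7], [8]
  1-simplices (11): [1,2], [1,5], [2,3], [2,6], [2,8], [3,5], [3,7], [4,5], [5,6], [6,7], [6,8]
  2-simplices (1): [2,6,8]

giving chain groups C_0 ≅ Z^8, C_1 ≅ Z^11, C_2 ≅ Z^1.

∂_1: C_1 → C_0 is given by ∂[p,q] = [q] − [p].
The 8×11 boundary matrix has rank 7 and Smith normal form diag(1,1,1,1,1,1,1).

The boundary map ∂_2: C_2 → C_1 acts by ∂[p,q,r] = [q,r] − [p,r] + [p,q]. For instance
  ∂[2,6,8] = [6,8] − [2,8] + [2,6].
This gives a 11×1 integer matrix of rank 1; reducing to Smith normal form yields diagonal entries (1).

Now H_k = ker ∂_k / im ∂_{k+1}, so:

  H_0: rank C_0 − rank ∂_1 = 8 − 7 = 1, and the invariant factors of ∂_1 are all 1, so H_0 ≅ Z.
  H_1: rank ker ∂_1 − rank ∂_2 = (11 − 7) − 1 = 3, and the invariant factors of ∂_2 are all 1, so H_1 ≅ Z^3.
  H_2: rank ker ∂_2 − rank ∂_3 = (1 − 1) − 0 = 0, and there is no ∂_3, so H_2 ≅ 0.

As a check, the Euler characteristic is 8 − 11 + 1 = -2, which agrees with 1 − 3 + 0 = -2.

H_0 = Z,  H_1 = Z^3,  H_2 = 0.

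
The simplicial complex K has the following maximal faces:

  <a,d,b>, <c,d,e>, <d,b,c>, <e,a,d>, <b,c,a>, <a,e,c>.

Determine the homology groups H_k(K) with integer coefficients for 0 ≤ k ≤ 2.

H_0 ≅ Z,  H_1 = 0,  H_2 ≅ Z.

Take the total order a < b < c < d < e on the vertex set. Then K (dimension 2) consists of the simplices:

  0-simplices (5): a, b, c, d, e
  1-simplices (9): ab, ac, ad, ae, bc, bd, cd, ce, de
  2-simplices (6): abc, abd, ace, ade, bcd, cde

Hence C_0 ≅ Z^5, C_1 ≅ Z^9, C_2 ≅ Z^6.

∂_1: C_1 → C_0 maps an edge to its endpoints' difference, ∂[p,q] = q − p. For instance
  ∂ad = d − a.
This gives a 5×9 integer matrix of rank 4; reducing to Smith normal form yields diagonal entries (1,1,1,1).

The boundary map ∂_2: C_2 → C_1 maps a triangle to the signed sum of its edges. For instance
  ∂cde = de − ce + cd,
  ∂abc = bc − ac + ab.
The 9×6 boundary matrix has rank 5 and Smith normal form diag(1,1,1,1,1).

Now H_k = ker ∂_k / im ∂_{k+1}, so:

  H_0: rank C_0 − rank ∂_1 = 5 − 4 = 1, and the invariant factors of ∂_1 are all 1, so H_0 ≅ Z.
  H_1: rank ker ∂_1 − rank ∂_2 = (9 − 4) − 5 = 0, and the invariant factors of ∂_2 are all 1, so H_1 ≅ 0.
  H_2: rank ker ∂_2 − rank ∂_3 = (6 − 5) − 0 = 1, and there is no ∂_3, so H_2 ≅ Z.

As a check, the Euler characteristic is 5 − 9 + 6 = 2, which agrees with 1 − 0 + 1 = 2.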